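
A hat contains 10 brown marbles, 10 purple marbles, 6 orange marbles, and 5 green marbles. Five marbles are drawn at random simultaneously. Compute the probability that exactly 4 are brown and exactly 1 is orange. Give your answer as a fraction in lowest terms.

20/2697

Unordered draws without replacement: count favorable combinations over C(31,5).
Favorable = C(10,4) · C(10,0) · C(6,1) · C(5,0) = 1260; total = C(31,5) = 169911.
P = 1260/169911 = 20/2697 ≈ 0.0074.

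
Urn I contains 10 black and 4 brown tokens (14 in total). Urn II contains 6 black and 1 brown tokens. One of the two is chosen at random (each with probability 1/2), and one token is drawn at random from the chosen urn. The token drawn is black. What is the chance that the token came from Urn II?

P(black | Urn I) = 5/7; P(black | Urn II) = 6/7.
P(black) = 1/2·5/7 + 1/2·6/7 = 11/14.
By Bayes' rule, P(Urn II | black) = 3/7 / 11/14 = 6/11 ≈ 0.5455.

6/11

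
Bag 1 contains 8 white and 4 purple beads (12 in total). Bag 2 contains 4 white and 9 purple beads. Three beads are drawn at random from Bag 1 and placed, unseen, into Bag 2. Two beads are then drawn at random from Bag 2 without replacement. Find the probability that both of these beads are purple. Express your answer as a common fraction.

83/220

Condition on how many of the transferred beads are purple (from Bag 1: 4 purple of 12; then Bag 2 has 16 total).
  0 purple: C(4,0)C(8,3)/C(12,3) = 14/55; then P = C(9,2)/C(16,2) = 3/10
  1 purple: C(4,1)C(8,2)/C(12,3) = 28/55; then P = C(10,2)/C(16,2) = 3/8
  2 purple: C(4,2)C(8,1)/C(12,3) = 12/55; then P = C(11,2)/C(16,2) = 11/24
  3 purple: C(4,3)C(8,0)/C(12,3) = 1/55; then P = C(12,2)/C(16,2) = 11/20
P(both purple) = 83/220 ≈ 0.3773.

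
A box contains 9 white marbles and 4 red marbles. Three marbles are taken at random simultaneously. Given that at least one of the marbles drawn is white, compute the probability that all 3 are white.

14/47

P(all 3 white) = C(9,3)/C(13,3) = 42/143; P(at least one white) = 1 − C(4,3)/C(13,3) = 141/143.
Since 'all 3 white' ⊆ 'at least one white', P(all 3 | at least one) = 42/143 / 141/143 = 14/47 ≈ 0.2979.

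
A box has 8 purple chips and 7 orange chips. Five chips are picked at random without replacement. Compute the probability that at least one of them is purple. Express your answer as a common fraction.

Use the complement: P(at least one purple) = 1 − P(no purple).
P(none) = C(7,5)/C(15,5) = 21/3003.
So P = 1 − 21/3003 = 142/143 ≈ 0.9930.

142/143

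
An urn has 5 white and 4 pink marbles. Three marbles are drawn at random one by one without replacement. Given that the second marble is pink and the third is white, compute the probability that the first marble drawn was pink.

P(first=pink and the second marble is pink and the third is white) = (4/9)·(3/8)·(5/7) = 5/42.
P(E) = Σ over first color = 10/63 + 5/42 = 5/18.
By Bayes, P(first=pink | E) = 5/42 / 5/18 = 3/7 ≈ 0.4286.

3/7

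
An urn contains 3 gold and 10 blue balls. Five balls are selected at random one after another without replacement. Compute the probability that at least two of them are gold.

45/143

Sum the hypergeometric tail for j = 2,…,3 gold balls.
Favorable = C(3,2)·C(10,3) + C(3,3)·C(10,2) = 405; total = C(13,5) = 1287.
P = 405/1287 = 45/143 ≈ 0.3147.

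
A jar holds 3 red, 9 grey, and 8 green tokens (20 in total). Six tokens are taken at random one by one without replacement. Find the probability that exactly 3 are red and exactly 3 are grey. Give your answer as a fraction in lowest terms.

Unordered draws without replacement: count favorable combinations over C(20,6).
Favorable = C(3,3) · C(9,3) · C(8,0) = 84; total = C(20,6) = 38760.
P = 84/38760 = 7/3230 ≈ 0.0022.

7/3230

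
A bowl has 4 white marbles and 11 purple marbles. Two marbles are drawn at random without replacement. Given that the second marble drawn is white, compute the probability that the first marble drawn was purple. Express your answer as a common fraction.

P(first=purple and the second marble drawn is white) = (11/15)·(4/14) = 22/105.
P(the second marble drawn is white) = Σ over first color = 2/35 + 22/105 = 4/15.
By Bayes, P(first=purple | the second marble drawn is white) = 22/105 / 4/15 = 11/14 ≈ 0.7857.

11/14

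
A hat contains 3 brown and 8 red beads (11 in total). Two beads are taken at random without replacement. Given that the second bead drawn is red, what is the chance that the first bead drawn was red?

7/10

P(first=red and the second bead drawn is red) = (8/11)·(7/10) = 28/55.
P(the second bead drawn is red) = Σ over first color = 12/55 + 28/55 = 8/11.
By Bayes, P(first=red | the second bead drawn is red) = 28/55 / 8/11 = 7/10 ≈ 0.7000.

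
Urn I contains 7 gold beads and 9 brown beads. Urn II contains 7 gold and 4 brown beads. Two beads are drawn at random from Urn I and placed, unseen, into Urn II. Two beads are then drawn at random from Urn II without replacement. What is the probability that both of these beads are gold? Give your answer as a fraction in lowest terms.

Condition on how many of the transferred beads are gold (from Urn I: 7 gold of 16; then Urn II has 13 total).
  0 gold: C(7,0)C(9,2)/C(16,2) = 3/10; then P = C(7,2)/C(13,2) = 7/26
  1 gold: C(7,1)C(9,1)/C(16,2) = 21/40; then P = C(8,2)/C(13,2) = 14/39
  2 gold: C(7,2)C(9,0)/C(16,2) = 7/40; then P = C(9,2)/C(13,2) = 6/13
P(both gold) = 7/20 ≈ 0.3500.

7/20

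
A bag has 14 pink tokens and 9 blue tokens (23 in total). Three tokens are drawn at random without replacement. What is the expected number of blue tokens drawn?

By linearity of expectation, E[X] = Σ P(draw i is blue); by symmetry each draw (even without replacement) has P(blue) = 9/23.
E[X] = 3 · 9/23 = 27/23 ≈ 1.1739.

27/23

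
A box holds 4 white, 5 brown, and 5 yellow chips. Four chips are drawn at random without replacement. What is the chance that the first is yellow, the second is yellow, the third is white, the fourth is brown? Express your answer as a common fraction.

Multiply the conditional probability of each draw in order, without replacement, so each draw removes one from its color and from the total.
P = (5/14) · (4/13) · (4/12) · (5/11) = 50/3003 ≈ 0.0167.

50/3003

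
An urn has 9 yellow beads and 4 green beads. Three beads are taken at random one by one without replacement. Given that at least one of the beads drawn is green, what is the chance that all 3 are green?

P(all 3 green) = C(4,3)/C(13,3) = 2/143; P(at least one green) = 1 − C(9,3)/C(13,3) = 101/143.
Since 'all 3 green' ⊆ 'at least one green', P(all 3 | at least one) = 2/143 / 101/143 = 2/101 ≈ 0.0198.

2/101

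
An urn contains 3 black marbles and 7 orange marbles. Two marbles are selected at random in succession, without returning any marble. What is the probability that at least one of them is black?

Use the complement: P(at least one black) = 1 − P(no black).
P(none) = C(7,2)/C(10,2) = 21/45.
So P = 1 − 21/45 = 8/15 ≈ 0.5333.

8/15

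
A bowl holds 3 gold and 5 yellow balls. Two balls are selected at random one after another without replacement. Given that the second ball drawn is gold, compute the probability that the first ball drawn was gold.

P(first=gold and the second ball drawn is gold) = (3/8)·(2/7) = 3/28.
P(the second ball drawn is gold) = Σ over first color = 3/28 + 15/56 = 3/8.
By Bayes, P(first=gold | the second ball drawn is gold) = 3/28 / 3/8 = 2/7 ≈ 0.2857.

2/7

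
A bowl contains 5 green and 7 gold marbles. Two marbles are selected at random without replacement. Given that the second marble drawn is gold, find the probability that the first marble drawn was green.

P(first=green and the second marble drawn is gold) = (5/12)·(7/11) = 35/132.
P(the second marble drawn is gold) = Σ over first color = 35/132 + 7/22 = 7/12.
By Bayes, P(first=green | the second marble drawn is gold) = 35/132 / 7/12 = 5/11 ≈ 0.4545.

5/11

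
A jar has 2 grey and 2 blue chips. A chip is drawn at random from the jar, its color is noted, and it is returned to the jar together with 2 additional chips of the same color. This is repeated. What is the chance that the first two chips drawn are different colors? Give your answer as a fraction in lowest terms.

Either grey then blue, or blue then grey; after the first draw the total is 6.
P = (2/4)·(2/6) + (2/4)·(2/6) = 1/3 ≈ 0.3333.

1/3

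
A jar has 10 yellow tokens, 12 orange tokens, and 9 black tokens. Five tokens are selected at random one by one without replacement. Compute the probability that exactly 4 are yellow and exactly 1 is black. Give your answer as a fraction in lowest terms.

Unordered draws without replacement: count favorable combinations over C(31,5).
Favorable = C(10,4) · C(12,0) · C(9,1) = 1890; total = C(31,5) = 169911.
P = 1890/169911 = 10/899 ≈ 0.0111.

10/899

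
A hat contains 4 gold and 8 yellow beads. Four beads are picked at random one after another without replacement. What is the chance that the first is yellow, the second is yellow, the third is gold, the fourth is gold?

Multiply the conditional probability of each draw in order, without replacement, so each draw removes one from its color and from the total.
P = (8/12) · (7/11) · (4/10) · (3/9) = 28/495 ≈ 0.0566.

28/495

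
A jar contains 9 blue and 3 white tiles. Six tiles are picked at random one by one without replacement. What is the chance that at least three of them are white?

Sum the hypergeometric tail for j = 3,…,3 white tiles.
Favorable = C(3,3)·C(9,3) = 84; total = C(12,6) = 924.
P = 84/924 = 1/11 ≈ 0.0909.

1/11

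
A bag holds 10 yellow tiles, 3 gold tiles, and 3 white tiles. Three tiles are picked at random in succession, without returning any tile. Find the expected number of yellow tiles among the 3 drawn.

15/8

By linearity of expectation, E[X] = Σ P(draw i is yellow); by symmetry each draw (even without replacement) has P(yellow) = 10/16.
E[X] = 3 · 10/16 = 15/8 ≈ 1.8750.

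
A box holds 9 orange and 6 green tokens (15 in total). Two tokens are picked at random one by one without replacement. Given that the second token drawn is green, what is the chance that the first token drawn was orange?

9/14

P(first=orange and the second token drawn is green) = (9/15)·(6/14) = 9/35.
P(the second token drawn is green) = Σ over first color = 9/35 + 1/7 = 2/5.
By Bayes, P(first=orange | the second token drawn is green) = 9/35 / 2/5 = 9/14 ≈ 0.6429.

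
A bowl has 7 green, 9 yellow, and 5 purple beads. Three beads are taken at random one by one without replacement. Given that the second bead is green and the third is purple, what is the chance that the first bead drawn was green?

P(first=green and the second bead is green and the third is purple) = (7/21)·(6/20)·(5/19) = 1/38.
P(E) = Σ over first color = 1/38 + 3/76 + 1/57 = 1/12.
By Bayes, P(first=green | E) = 1/38 / 1/12 = 6/19 ≈ 0.3158.

6/19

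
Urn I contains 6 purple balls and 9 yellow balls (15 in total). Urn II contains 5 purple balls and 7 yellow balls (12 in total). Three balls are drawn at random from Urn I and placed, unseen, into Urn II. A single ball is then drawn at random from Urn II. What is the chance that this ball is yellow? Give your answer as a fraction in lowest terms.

44/75

Condition on how many of the transferred balls are yellow (from Urn I: 9 yellow of 15; then Urn II has 15 total).
  0 yellow: C(9,0)C(6,3)/C(15,3) = 4/91; then P = 7/15
  1 yellow: C(9,1)C(6,2)/C(15,3) = 27/91; then P = 8/15
  2 yellow: C(9,2)C(6,1)/C(15,3) = 216/455; then P = 9/15
  3 yellow: C(9,3)C(6,0)/C(15,3) = 12/65; then P = 10/15
P(yellow from Urn II) = 44/75 ≈ 0.5867.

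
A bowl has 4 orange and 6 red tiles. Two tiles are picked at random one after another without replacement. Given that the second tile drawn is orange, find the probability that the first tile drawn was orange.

P(first=orange and the second tile drawn is orange) = (4/10)·(3/9) = 2/15.
P(the second tile drawn is orange) = Σ over first color = 2/15 + 4/15 = 2/5.
By Bayes, P(first=orange | the second tile drawn is orange) = 2/15 / 2/5 = 1/3 ≈ 0.3333.

1/3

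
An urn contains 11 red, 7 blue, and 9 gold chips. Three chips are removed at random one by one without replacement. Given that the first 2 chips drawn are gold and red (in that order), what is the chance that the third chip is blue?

After removing 1 red, 1 gold, the urn has 7 blue out of 25 remaining.
P(third is blue | given) = 7/25 ≈ 0.2800.

7/25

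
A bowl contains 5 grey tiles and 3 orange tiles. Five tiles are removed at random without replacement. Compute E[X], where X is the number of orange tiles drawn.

By linearity of expectation, E[X] = Σ P(draw i is orange); by symmetry each draw (even without replacement) has P(orange) = 3/8.
E[X] = 5 · 3/8 = 15/8 ≈ 1.8750.

15/8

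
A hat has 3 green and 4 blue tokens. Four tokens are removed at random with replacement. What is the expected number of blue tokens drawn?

By linearity of expectation, E[X] = Σ P(draw i is blue); each independent draw has P(blue) = 4/7.
E[X] = 4 · 4/7 = 16/7 ≈ 2.2857.

16/7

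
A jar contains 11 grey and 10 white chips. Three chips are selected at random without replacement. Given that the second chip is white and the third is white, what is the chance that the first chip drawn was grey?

P(first=grey and the second chip is white and the third is white) = (11/21)·(10/20)·(9/19) = 33/266.
P(E) = Σ over first color = 33/266 + 12/133 = 3/14.
By Bayes, P(first=grey | E) = 33/266 / 3/14 = 11/19 ≈ 0.5789.

11/19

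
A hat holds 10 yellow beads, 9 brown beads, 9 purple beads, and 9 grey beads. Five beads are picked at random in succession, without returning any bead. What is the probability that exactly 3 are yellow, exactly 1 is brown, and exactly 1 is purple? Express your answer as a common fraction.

Unordered draws without replacement: count favorable combinations over C(37,5).
Favorable = C(10,3) · C(9,1) · C(9,1) · C(9,0) = 9720; total = C(37,5) = 435897.
P = 9720/435897 = 1080/48433 ≈ 0.0223.

1080/48433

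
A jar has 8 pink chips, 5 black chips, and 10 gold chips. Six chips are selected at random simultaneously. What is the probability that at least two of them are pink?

934/1311

Sum the hypergeometric tail for j = 2,…,6 pink chips.
Favorable = C(8,2)·C(15,4) + C(8,3)·C(15,3) + C(8,4)·C(15,2) + C(8,5)·C(15,1) + C(8,6)·C(15,0) = 71918; total = C(23,6) = 100947.
P = 71918/100947 = 934/1311 ≈ 0.7124.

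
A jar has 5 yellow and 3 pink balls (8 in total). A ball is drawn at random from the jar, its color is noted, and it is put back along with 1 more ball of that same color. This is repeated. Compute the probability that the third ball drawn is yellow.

Sum over the four possibilities for the first two draws (yellow/not-yellow each), tracking how the yellow count and total change by +1 per draw.
P(third is yellow) = 5/8 ≈ 0.6250. (In a Pólya urn every draw has the same marginal probability 5/8.)

5/8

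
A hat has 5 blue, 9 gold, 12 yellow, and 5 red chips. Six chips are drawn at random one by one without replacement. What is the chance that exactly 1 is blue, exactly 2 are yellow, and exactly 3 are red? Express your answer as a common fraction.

Unordered draws without replacement: count favorable combinations over C(31,6).
Favorable = C(5,1) · C(9,0) · C(12,2) · C(5,3) = 3300; total = C(31,6) = 736281.
P = 3300/736281 = 1100/245427 ≈ 0.0045.

1100/245427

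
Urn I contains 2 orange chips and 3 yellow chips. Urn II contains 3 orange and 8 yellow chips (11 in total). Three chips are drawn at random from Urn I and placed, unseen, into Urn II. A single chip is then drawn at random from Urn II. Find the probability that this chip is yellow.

7/10

Condition on how many of the transferred chips are yellow (from Urn I: 3 yellow of 5; then Urn II has 14 total).
  1 yellow: C(3,1)C(2,2)/C(5,3) = 3/10; then P = 9/14
  2 yellow: C(3,2)C(2,1)/C(5,3) = 3/5; then P = 10/14
  3 yellow: C(3,3)C(2,0)/C(5,3) = 1/10; then P = 11/14
P(yellow from Urn II) = 7/10 ≈ 0.7000.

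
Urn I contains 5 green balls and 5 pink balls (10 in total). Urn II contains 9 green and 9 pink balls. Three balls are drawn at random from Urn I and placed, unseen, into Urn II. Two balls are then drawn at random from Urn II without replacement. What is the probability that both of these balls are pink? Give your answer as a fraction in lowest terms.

43/180

Condition on how many of the transferred balls are pink (from Urn I: 5 pink of 10; then Urn II has 21 total).
  0 pink: C(5,0)C(5,3)/C(10,3) = 1/12; then P = C(9,2)/C(21,2) = 6/35
  1 pink: C(5,1)C(5,2)/C(10,3) = 5/12; then P = C(10,2)/C(21,2) = 3/14
  2 pink: C(5,2)C(5,1)/C(10,3) = 5/12; then P = C(11,2)/C(21,2) = 11/42
  3 pink: C(5,3)C(5,0)/C(10,3) = 1/12; then P = C(12,2)/C(21,2) = 11/35
P(both pink) = 43/180 ≈ 0.2389.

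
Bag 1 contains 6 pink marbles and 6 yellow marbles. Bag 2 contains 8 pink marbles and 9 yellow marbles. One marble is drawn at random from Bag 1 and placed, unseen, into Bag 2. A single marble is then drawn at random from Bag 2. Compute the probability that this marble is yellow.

19/36

Condition on how many of the transferred marbles are yellow (from Bag 1: 6 yellow of 12; then Bag 2 has 18 total).
  0 yellow: C(6,0)C(6,1)/C(12,1) = 1/2; then P = 9/18
  1 yellow: C(6,1)C(6,0)/C(12,1) = 1/2; then P = 10/18
P(yellow from Bag 2) = 19/36 ≈ 0.5278.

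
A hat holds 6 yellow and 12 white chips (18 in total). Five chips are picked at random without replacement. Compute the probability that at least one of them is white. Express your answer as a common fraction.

1427/1428

Use the complement: P(at least one white) = 1 − P(no white).
P(none) = C(6,5)/C(18,5) = 6/8568.
So P = 1 − 6/8568 = 1427/1428 ≈ 0.9993.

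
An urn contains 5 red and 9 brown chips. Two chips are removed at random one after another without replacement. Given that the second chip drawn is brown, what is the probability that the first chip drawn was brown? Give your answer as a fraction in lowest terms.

P(first=brown and the second chip drawn is brown) = (9/14)·(8/13) = 36/91.
P(the second chip drawn is brown) = Σ over first color = 45/182 + 36/91 = 9/14.
By Bayes, P(first=brown | the second chip drawn is brown) = 36/91 / 9/14 = 8/13 ≈ 0.6154.

8/13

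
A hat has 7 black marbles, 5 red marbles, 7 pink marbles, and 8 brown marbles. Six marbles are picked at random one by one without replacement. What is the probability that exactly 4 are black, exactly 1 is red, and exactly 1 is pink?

Unordered draws without replacement: count favorable combinations over C(27,6).
Favorable = C(7,4) · C(5,1) · C(7,1) · C(8,0) = 1225; total = C(27,6) = 296010.
P = 1225/296010 = 245/59202 ≈ 0.0041.

245/59202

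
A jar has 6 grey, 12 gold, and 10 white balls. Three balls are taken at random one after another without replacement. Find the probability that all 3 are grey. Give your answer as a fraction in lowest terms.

5/819

Unordered draws without replacement: count favorable combinations over C(28,3).
Favorable = C(6,3) · C(12,0) · C(10,0) = 20; total = C(28,3) = 3276.
P = 20/3276 = 5/819 ≈ 0.0061.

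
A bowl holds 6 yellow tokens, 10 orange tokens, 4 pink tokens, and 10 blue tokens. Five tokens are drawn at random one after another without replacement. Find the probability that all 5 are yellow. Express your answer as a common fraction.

1/23751

Unordered draws without replacement: count favorable combinations over C(30,5).
Favorable = C(6,5) · C(10,0) · C(4,0) · C(10,0) = 6; total = C(30,5) = 142506.
P = 6/142506 = 1/23751 ≈ 0.0000.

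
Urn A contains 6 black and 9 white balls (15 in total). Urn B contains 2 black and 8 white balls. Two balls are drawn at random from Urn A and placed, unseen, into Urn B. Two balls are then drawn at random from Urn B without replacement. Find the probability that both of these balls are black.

Condition on how many of the transferred balls are black (from Urn A: 6 black of 15; then Urn B has 12 total).
  0 black: C(6,0)C(9,2)/C(15,2) = 12/35; then P = C(2,2)/C(12,2) = 1/66
  1 black: C(6,1)C(9,1)/C(15,2) = 18/35; then P = C(3,2)/C(12,2) = 1/22
  2 black: C(6,2)C(9,0)/C(15,2) = 1/7; then P = C(4,2)/C(12,2) = 1/11
P(both black) = 16/385 ≈ 0.0416.

16/385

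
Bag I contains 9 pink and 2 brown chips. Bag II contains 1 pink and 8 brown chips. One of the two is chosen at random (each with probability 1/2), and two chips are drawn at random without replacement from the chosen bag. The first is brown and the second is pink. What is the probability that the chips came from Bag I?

P(E | Bag I) = 9/55; P(E | Bag II) = 1/9.
P(E) = 1/2·9/55 + 1/2·1/9 = 68/495.
By Bayes' rule, P(Bag I | E) = 9/110 / 68/495 = 81/136 ≈ 0.5956.

81/136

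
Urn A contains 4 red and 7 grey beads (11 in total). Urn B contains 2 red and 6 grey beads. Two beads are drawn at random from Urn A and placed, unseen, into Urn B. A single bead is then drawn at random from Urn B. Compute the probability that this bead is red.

Condition on how many of the transferred beads are red (from Urn A: 4 red of 11; then Urn B has 10 total).
  0 red: C(4,0)C(7,2)/C(11,2) = 21/55; then P = 2/10
  1 red: C(4,1)C(7,1)/C(11,2) = 28/55; then P = 3/10
  2 red: C(4,2)C(7,0)/C(11,2) = 6/55; then P = 4/10
P(red from Urn B) = 3/11 ≈ 0.2727.

3/11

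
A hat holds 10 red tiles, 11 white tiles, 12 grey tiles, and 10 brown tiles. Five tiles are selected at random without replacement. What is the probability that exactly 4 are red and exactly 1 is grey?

60/22919

Unordered draws without replacement: count favorable combinations over C(43,5).
Favorable = C(10,4) · C(11,0) · C(12,1) · C(10,0) = 2520; total = C(43,5) = 962598.
P = 2520/962598 = 60/22919 ≈ 0.0026.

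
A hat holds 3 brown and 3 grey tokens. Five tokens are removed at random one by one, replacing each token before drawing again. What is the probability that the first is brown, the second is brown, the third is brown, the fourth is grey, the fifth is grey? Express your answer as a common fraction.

1/32

Multiply the conditional probability of each draw in order, with replacement (the composition resets each draw).
P = (3/6) · (3/6) · (3/6) · (3/6) · (3/6) = 1/32 ≈ 0.0312.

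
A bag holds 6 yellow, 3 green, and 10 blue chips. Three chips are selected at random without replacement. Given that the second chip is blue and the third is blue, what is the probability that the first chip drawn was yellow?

6/17

P(first=yellow and the second chip is blue and the third is blue) = (6/19)·(10/18)·(9/17) = 30/323.
P(E) = Σ over first color = 30/323 + 15/323 + 40/323 = 5/19.
By Bayes, P(first=yellow | E) = 30/323 / 5/19 = 6/17 ≈ 0.3529.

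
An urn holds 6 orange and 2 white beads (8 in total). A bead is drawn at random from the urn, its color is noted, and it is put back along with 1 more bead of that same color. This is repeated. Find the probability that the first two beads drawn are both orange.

7/12

After a orange draw the urn holds 7 orange out of 9.
P = (6/8)·(7/9) = 7/12 ≈ 0.5833.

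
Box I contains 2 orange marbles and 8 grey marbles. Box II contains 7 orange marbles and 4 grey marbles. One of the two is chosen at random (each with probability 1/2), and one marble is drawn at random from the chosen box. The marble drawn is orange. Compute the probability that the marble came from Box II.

P(orange | Box I) = 1/5; P(orange | Box II) = 7/11.
P(orange) = 1/2·1/5 + 1/2·7/11 = 23/55.
By Bayes' rule, P(Box II | orange) = 7/22 / 23/55 = 35/46 ≈ 0.7609.

35/46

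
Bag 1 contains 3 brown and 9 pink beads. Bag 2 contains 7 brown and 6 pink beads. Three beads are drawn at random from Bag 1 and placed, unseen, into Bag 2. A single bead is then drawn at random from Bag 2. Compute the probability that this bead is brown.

31/64

Condition on how many of the transferred beads are brown (from Bag 1: 3 brown of 12; then Bag 2 has 16 total).
  0 brown: C(3,0)C(9,3)/C(12,3) = 21/55; then P = 7/16
  1 brown: C(3,1)C(9,2)/C(12,3) = 27/55; then P = 8/16
  2 brown: C(3,2)C(9,1)/C(12,3) = 27/220; then P = 9/16
  3 brown: C(3,3)C(9,0)/C(12,3) = 1/220; then P = 10/16
P(brown from Bag 2) = 31/64 ≈ 0.4844.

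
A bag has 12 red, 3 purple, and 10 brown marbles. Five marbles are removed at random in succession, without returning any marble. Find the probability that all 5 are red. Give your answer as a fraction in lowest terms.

Unordered draws without replacement: count favorable combinations over C(25,5).
Favorable = C(12,5) · C(3,0) · C(10,0) = 792; total = C(25,5) = 53130.
P = 792/53130 = 12/805 ≈ 0.0149.

12/805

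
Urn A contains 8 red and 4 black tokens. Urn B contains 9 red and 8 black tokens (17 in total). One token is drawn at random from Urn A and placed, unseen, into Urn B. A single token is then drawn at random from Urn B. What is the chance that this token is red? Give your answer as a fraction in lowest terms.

Condition on how many of the transferred tokens are red (from Urn A: 8 red of 12; then Urn B has 18 total).
  0 red: C(8,0)C(4,1)/C(12,1) = 1/3; then P = 9/18
  1 red: C(8,1)C(4,0)/C(12,1) = 2/3; then P = 10/18
P(red from Urn B) = 29/54 ≈ 0.5370.

29/54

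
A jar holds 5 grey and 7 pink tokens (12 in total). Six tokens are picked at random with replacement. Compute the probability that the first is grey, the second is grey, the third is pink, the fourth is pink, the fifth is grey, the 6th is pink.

Multiply the conditional probability of each draw in order, with replacement (the composition resets each draw).
P = (5/12) · (5/12) · (7/12) · (7/12) · (5/12) · (7/12) = 42875/2985984 ≈ 0.0144.

42875/2985984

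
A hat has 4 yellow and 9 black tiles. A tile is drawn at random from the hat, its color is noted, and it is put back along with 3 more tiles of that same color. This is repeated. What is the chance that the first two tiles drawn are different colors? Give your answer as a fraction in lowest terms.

9/26

Either black then yellow, or yellow then black; after the first draw the total is 16.
P = (9/13)·(4/16) + (4/13)·(9/16) = 9/26 ≈ 0.3462.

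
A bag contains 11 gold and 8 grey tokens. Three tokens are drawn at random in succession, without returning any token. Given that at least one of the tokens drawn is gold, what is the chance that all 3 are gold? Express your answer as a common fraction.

P(all 3 gold) = C(11,3)/C(19,3) = 55/323; P(at least one gold) = 1 − C(8,3)/C(19,3) = 913/969.
Since 'all 3 gold' ⊆ 'at least one gold', P(all 3 | at least one) = 55/323 / 913/969 = 15/83 ≈ 0.1807.

15/83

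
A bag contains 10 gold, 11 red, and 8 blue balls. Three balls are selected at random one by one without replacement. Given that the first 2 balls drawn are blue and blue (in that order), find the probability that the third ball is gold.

10/27

After removing 2 blue, the bag has 10 gold out of 27 remaining.
P(third is gold | given) = 10/27 ≈ 0.3704.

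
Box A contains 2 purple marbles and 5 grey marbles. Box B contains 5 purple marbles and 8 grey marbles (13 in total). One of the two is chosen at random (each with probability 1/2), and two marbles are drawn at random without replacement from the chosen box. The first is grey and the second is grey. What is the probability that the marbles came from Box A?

65/114

P(E | Box A) = 10/21; P(E | Box B) = 14/39.
P(E) = 1/2·10/21 + 1/2·14/39 = 38/91.
By Bayes' rule, P(Box A | E) = 5/21 / 38/91 = 65/114 ≈ 0.5702.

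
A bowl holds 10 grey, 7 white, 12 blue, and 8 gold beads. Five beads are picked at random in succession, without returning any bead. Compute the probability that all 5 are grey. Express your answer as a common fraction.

4/6919

Unordered draws without replacement: count favorable combinations over C(37,5).
Favorable = C(10,5) · C(7,0) · C(12,0) · C(8,0) = 252; total = C(37,5) = 435897.
P = 252/435897 = 4/6919 ≈ 0.0006.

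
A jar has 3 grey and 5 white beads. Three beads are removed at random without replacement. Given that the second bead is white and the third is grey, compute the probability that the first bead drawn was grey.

P(first=grey and the second bead is white and the third is grey) = (3/8)·(5/7)·(2/6) = 5/56.
P(E) = Σ over first color = 5/56 + 5/28 = 15/56.
By Bayes, P(first=grey | E) = 5/56 / 15/56 = 1/3 ≈ 0.3333.

1/3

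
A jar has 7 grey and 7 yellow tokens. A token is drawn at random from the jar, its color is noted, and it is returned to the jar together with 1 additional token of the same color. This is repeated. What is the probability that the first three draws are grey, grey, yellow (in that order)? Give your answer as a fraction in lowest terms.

Track the composition after each reinforcement of +1.
P = (7/14) · (8/15) · (7/16) = 7/60 ≈ 0.1167.

7/60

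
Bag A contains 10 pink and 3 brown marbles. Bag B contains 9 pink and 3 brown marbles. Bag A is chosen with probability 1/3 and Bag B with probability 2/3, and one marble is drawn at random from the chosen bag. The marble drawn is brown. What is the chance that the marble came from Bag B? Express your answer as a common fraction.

13/19

P(brown | Bag A) = 3/13; P(brown | Bag B) = 1/4.
P(brown) = 1/3·3/13 + 2/3·1/4 = 19/78.
By Bayes' rule, P(Bag B | brown) = 1/6 / 19/78 = 13/19 ≈ 0.6842.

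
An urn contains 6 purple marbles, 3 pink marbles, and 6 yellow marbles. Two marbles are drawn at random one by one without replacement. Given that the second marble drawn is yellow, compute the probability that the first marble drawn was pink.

3/14

P(first=pink and the second marble drawn is yellow) = (3/15)·(6/14) = 3/35.
P(the second marble drawn is yellow) = Σ over first color = 6/35 + 3/35 + 1/7 = 2/5.
By Bayes, P(first=pink | the second marble drawn is yellow) = 3/35 / 2/5 = 3/14 ≈ 0.2143.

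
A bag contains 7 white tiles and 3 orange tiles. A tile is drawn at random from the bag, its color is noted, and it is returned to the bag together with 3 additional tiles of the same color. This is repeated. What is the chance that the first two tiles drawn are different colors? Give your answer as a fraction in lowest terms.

Either orange then white, or white then orange; after the first draw the total is 13.
P = (3/10)·(7/13) + (7/10)·(3/13) = 21/65 ≈ 0.3231.

21/65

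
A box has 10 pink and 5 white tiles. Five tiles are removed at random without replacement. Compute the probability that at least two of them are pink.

984/1001

Sum the hypergeometric tail for j = 2,…,5 pink tiles.
Favorable = C(10,2)·C(5,3) + C(10,3)·C(5,2) + C(10,4)·C(5,1) + C(10,5)·C(5,0) = 2952; total = C(15,5) = 3003.
P = 2952/3003 = 984/1001 ≈ 0.9830.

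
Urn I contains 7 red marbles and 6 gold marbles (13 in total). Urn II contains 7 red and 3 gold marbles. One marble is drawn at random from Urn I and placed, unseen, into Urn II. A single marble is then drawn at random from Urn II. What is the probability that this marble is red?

98/143

Condition on how many of the transferred marbles are red (from Urn I: 7 red of 13; then Urn II has 11 total).
  0 red: C(7,0)C(6,1)/C(13,1) = 6/13; then P = 7/11
  1 red: C(7,1)C(6,0)/C(13,1) = 7/13; then P = 8/11
P(red from Urn II) = 98/143 ≈ 0.6853.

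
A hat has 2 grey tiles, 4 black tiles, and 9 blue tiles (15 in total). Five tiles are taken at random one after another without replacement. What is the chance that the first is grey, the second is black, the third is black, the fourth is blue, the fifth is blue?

Multiply the conditional probability of each draw in order, without replacement, so each draw removes one from its color and from the total.
P = (2/15) · (4/14) · (3/13) · (9/12) · (8/11) = 24/5005 ≈ 0.0048.

24/5005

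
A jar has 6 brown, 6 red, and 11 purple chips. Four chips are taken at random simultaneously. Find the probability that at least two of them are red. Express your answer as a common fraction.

479/1771

Sum the hypergeometric tail for j = 2,…,4 red chips.
Favorable = C(6,2)·C(17,2) + C(6,3)·C(17,1) + C(6,4)·C(17,0) = 2395; total = C(23,4) = 8855.
P = 2395/8855 = 479/1771 ≈ 0.2705.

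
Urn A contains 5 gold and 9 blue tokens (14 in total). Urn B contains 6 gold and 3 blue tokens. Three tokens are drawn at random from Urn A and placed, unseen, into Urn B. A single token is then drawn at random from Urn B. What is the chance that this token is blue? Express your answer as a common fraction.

23/56

Condition on how many of the transferred tokens are blue (from Urn A: 9 blue of 14; then Urn B has 12 total).
  0 blue: C(9,0)C(5,3)/C(14,3) = 5/182; then P = 3/12
  1 blue: C(9,1)C(5,2)/C(14,3) = 45/182; then P = 4/12
  2 blue: C(9,2)C(5,1)/C(14,3) = 45/91; then P = 5/12
  3 blue: C(9,3)C(5,0)/C(14,3) = 3/13; then P = 6/12
P(blue from Urn B) = 23/56 ≈ 0.4107.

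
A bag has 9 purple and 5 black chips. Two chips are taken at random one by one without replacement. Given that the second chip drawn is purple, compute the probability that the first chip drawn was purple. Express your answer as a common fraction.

8/13

P(first=purple and the second chip drawn is purple) = (9/14)·(8/13) = 36/91.
P(the second chip drawn is purple) = Σ over first color = 36/91 + 45/182 = 9/14.
By Bayes, P(first=purple | the second chip drawn is purple) = 36/91 / 9/14 = 8/13 ≈ 0.6154.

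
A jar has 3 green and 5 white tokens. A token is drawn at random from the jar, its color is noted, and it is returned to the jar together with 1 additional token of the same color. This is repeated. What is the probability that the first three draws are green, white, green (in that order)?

1/12

Track the composition after each reinforcement of +1.
P = (3/8) · (5/9) · (4/10) = 1/12 ≈ 0.0833.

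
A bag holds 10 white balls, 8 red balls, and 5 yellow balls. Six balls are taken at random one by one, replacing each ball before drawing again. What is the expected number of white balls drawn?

60/23

By linearity of expectation, E[X] = Σ P(draw i is white); each independent draw has P(white) = 10/23.
E[X] = 6 · 10/23 = 60/23 ≈ 2.6087.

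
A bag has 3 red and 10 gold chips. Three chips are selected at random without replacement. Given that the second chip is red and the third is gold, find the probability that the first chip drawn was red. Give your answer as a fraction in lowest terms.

2/11

P(first=red and the second chip is red and the third is gold) = (3/13)·(2/12)·(10/11) = 5/143.
P(E) = Σ over first color = 5/143 + 45/286 = 5/26.
By Bayes, P(first=red | E) = 5/143 / 5/26 = 2/11 ≈ 0.1818.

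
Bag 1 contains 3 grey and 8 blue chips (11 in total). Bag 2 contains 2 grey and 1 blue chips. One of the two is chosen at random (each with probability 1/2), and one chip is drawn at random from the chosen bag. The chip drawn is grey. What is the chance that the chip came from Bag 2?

22/31

P(grey | Bag 1) = 3/11; P(grey | Bag 2) = 2/3.
P(grey) = 1/2·3/11 + 1/2·2/3 = 31/66.
By Bayes' rule, P(Bag 2 | grey) = 1/3 / 31/66 = 22/31 ≈ 0.7097.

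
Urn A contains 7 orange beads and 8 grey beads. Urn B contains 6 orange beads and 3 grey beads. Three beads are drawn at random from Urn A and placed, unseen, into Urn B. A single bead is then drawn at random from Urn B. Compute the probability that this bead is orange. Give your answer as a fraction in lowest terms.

Condition on how many of the transferred beads are orange (from Urn A: 7 orange of 15; then Urn B has 12 total).
  0 orange: C(7,0)C(8,3)/C(15,3) = 8/65; then P = 6/12
  1 orange: C(7,1)C(8,2)/C(15,3) = 28/65; then P = 7/12
  2 orange: C(7,2)C(8,1)/C(15,3) = 24/65; then P = 8/12
  3 orange: C(7,3)C(8,0)/C(15,3) = 1/13; then P = 9/12
P(orange from Urn B) = 37/60 ≈ 0.6167.

37/60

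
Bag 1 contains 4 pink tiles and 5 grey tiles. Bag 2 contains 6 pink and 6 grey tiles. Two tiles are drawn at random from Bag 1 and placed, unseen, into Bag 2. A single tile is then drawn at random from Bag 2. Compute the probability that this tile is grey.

32/63

Condition on how many of the transferred tiles are grey (from Bag 1: 5 grey of 9; then Bag 2 has 14 total).
  0 grey: C(5,0)C(4,2)/C(9,2) = 1/6; then P = 6/14
  1 grey: C(5,1)C(4,1)/C(9,2) = 5/9; then P = 7/14
  2 grey: C(5,2)C(4,0)/C(9,2) = 5/18; then P = 8/14
P(grey from Bag 2) = 32/63 ≈ 0.5079.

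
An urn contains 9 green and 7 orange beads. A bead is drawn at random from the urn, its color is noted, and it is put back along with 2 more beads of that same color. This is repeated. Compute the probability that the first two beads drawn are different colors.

7/16

Either green then orange, or orange then green; after the first draw the total is 18.
P = (9/16)·(7/18) + (7/16)·(9/18) = 7/16 ≈ 0.4375.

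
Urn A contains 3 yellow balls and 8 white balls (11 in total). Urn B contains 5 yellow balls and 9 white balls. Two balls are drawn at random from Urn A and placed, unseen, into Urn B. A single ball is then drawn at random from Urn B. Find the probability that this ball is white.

Condition on how many of the transferred balls are white (from Urn A: 8 white of 11; then Urn B has 16 total).
  0 white: C(8,0)C(3,2)/C(11,2) = 3/55; then P = 9/16
  1 white: C(8,1)C(3,1)/C(11,2) = 24/55; then P = 10/16
  2 white: C(8,2)C(3,0)/C(11,2) = 28/55; then P = 11/16
P(white from Urn B) = 115/176 ≈ 0.6534.

115/176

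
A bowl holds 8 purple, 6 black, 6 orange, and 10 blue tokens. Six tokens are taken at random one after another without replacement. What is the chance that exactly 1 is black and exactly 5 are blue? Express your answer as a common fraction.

Unordered draws without replacement: count favorable combinations over C(30,6).
Favorable = C(8,0) · C(6,1) · C(6,0) · C(10,5) = 1512; total = C(30,6) = 593775.
P = 1512/593775 = 24/9425 ≈ 0.0025.

24/9425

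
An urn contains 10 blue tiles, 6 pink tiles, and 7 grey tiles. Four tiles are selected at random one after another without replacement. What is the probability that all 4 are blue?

Multiply the conditional probability of each draw in order, without replacement, so each draw removes one from its color and from the total.
P = (10/23) · (9/22) · (8/21) · (7/20) = 6/253 ≈ 0.0237.

6/253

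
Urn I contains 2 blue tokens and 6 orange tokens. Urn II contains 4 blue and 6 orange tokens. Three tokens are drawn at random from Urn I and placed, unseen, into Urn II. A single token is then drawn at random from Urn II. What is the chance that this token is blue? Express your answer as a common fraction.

19/52

Condition on how many of the transferred tokens are blue (from Urn I: 2 blue of 8; then Urn II has 13 total).
  0 blue: C(2,0)C(6,3)/C(8,3) = 5/14; then P = 4/13
  1 blue: C(2,1)C(6,2)/C(8,3) = 15/28; then P = 5/13
  2 blue: C(2,2)C(6,1)/C(8,3) = 3/28; then P = 6/13
P(blue from Urn II) = 19/52 ≈ 0.3654.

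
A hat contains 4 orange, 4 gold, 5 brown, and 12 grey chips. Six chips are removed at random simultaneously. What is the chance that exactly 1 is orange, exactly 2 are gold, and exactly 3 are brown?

12/8855

Unordered draws without replacement: count favorable combinations over C(25,6).
Favorable = C(4,1) · C(4,2) · C(5,3) · C(12,0) = 240; total = C(25,6) = 177100.
P = 240/177100 = 12/8855 ≈ 0.0014.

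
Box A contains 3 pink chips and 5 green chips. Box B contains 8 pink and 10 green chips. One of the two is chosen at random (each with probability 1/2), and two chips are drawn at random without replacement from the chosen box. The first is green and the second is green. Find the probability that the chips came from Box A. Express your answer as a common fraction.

P(E | Box A) = 5/14; P(E | Box B) = 5/17.
P(E) = 1/2·5/14 + 1/2·5/17 = 155/476.
By Bayes' rule, P(Box A | E) = 5/28 / 155/476 = 17/31 ≈ 0.5484.

17/31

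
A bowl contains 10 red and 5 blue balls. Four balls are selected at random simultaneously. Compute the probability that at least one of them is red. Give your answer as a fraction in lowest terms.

272/273

Use the complement: P(at least one red) = 1 − P(no red).
P(none) = C(5,4)/C(15,4) = 5/1365.
So P = 1 − 5/1365 = 272/273 ≈ 0.9963.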